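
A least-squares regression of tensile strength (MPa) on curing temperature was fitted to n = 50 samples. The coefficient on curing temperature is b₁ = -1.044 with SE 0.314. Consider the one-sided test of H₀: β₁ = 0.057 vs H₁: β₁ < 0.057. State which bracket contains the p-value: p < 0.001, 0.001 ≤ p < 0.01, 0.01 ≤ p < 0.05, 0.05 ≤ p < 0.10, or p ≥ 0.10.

t = (-1.044 − 0.057) / 0.314 = -3.506.
df = n − 2 = 50 − 2 = 48.
One-sided p = P(T_{48} < t) ≈ 0.0005.
So p < 0.001.

p < 0.001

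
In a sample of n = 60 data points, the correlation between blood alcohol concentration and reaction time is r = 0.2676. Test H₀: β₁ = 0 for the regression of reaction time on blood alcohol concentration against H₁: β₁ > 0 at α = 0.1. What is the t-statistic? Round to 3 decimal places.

t = 2.115

t = r·√(n − 2)/√(1 − r²) = 0.2676·√58/√0.92839 = 2.115.
df = n − 2 = 58.
One-sided p ≈ 0.0194, which is < 0.1, so reject H₀.
There is evidence of a linear association between blood alcohol concentration and reaction time.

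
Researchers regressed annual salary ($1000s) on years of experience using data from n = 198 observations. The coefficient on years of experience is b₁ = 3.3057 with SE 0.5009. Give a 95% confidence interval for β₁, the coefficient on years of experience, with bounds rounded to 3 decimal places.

(2.318, 4.294)

df = n − 2 = 198 − 2 = 196.
t* = t_{0.025, 196} = 1.972141.
Margin = t* × SE = 1.972141 × 0.5009 = 0.98785.
CI: 3.3057 ± 0.98785 → (2.318, 4.294).
With 95% confidence, each one-unit increase in years of experience is associated with a change of between 2.318 and 4.294 $1000s in annual salary.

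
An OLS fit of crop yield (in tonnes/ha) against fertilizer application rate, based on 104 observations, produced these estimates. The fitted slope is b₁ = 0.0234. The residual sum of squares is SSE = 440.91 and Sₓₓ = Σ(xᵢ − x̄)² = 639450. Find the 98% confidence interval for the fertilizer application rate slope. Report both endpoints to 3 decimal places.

(0.017, 0.030)

MSE = SSE/(n − 2) = 440.91/102 = 4.32265.
SE(b₁) = √(MSE/Sₓₓ) = √(4.32265/639450) = 0.00259999.
df = n − 2 = 102.
t* = t_{0.01, 102} = 2.363464.
Margin = t* × SE = 2.363464 × 0.00259999 = 0.00614.
CI: 0.0234 ± 0.00614 → (0.017, 0.030).
With 98% confidence, each one-unit increase in fertilizer application rate is associated with a change of between 0.017 and 0.030 tonnes/ha in crop yield.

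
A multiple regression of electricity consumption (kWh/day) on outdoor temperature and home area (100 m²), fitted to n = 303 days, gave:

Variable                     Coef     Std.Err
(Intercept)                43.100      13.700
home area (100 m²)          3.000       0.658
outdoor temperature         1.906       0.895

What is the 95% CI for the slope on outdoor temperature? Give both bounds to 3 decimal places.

Read off: b = 1.906, SE = 0.895 for outdoor temperature.
df = n − k − 1 = 303 − 2 − 1 = 300.
t* = t_{0.025, 300} = 1.967903.
Margin = t* × SE = 1.967903 × 0.895 = 1.76127.
CI: 1.906 ± 1.76127 → (0.145, 3.667).

(0.145, 3.667)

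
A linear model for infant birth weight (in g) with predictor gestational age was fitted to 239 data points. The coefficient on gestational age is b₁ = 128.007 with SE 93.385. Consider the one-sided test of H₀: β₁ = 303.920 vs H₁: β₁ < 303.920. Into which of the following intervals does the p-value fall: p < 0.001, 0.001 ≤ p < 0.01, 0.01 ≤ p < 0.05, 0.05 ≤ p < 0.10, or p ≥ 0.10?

t = (128.007 − 303.920) / 93.385 = -1.884.
df = n − 2 = 239 − 2 = 237.
One-sided p = P(T_{237} < t) ≈ 0.0304.
So 0.01 ≤ p < 0.05.

0.01 ≤ p < 0.05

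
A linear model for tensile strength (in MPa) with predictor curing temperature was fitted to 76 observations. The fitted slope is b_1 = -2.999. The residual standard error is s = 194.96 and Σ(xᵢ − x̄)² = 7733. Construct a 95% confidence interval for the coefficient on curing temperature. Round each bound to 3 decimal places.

SE(b_1) = s/√Sₓₓ = 194.96/√7733 = 2.21703.
df = n − 2 = 74.
t* = t_{0.025, 74} = 1.992543.
Margin = t* × SE = 1.992543 × 2.21703 = 4.41753.
CI: -2.999 ± 4.41753 → (-7.417, 1.419).
With 95% confidence, each one-unit increase in curing temperature is associated with a change of between -7.417 and 1.419 MPa in tensile strength.

(-7.417, 1.419)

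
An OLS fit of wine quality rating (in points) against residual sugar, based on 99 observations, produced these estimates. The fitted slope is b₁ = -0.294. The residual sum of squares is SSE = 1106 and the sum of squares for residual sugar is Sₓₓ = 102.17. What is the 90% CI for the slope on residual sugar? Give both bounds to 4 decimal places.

MSE = SSE/(n − 2) = 1106/97 = 11.4021.
SE(b₁) = √(MSE/Sₓₓ) = √(11.4021/102.17) = 0.334064.
df = n − 2 = 97.
t* = t_{0.05, 97} = 1.660715.
Margin = t* × SE = 1.660715 × 0.334064 = 0.554785.
CI: -0.294 ± 0.554785 → (-0.8488, 0.2608).
With 90% confidence, each one-unit increase in residual sugar is associated with a change of between -0.8488 and 0.2608 points in wine quality rating.

(-0.8488, 0.2608)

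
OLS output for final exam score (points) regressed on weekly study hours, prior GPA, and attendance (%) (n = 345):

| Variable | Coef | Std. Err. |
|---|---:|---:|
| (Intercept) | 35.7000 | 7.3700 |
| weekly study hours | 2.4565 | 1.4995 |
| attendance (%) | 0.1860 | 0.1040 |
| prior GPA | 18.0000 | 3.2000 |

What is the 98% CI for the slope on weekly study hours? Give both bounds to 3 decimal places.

Read off: b = 2.4565, SE = 1.4995 for weekly study hours.
df = n − k − 1 = 345 − 3 − 1 = 341.
t* = t_{0.01, 341} = 2.337333.
Margin = t* × SE = 2.337333 × 1.4995 = 3.50483.
CI: 2.4565 ± 3.50483 → (-1.048, 5.961).

(-1.048, 5.961)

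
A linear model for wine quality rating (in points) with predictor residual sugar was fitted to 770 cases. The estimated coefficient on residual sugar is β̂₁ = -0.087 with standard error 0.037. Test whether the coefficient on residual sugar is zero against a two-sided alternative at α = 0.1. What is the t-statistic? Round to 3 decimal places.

H₀: β₁ = 0 vs H₁: β₁ ≠ 0.
t = (β̂₁ − β₁⁰)/SE = -0.087 / 0.037 = -2.351.
df = n − 2 = 770 − 2 = 768.
Two-sided p ≈ 0.0190, which is < 0.1, so reject H₀.
There is evidence that residual sugar is associated with wine quality rating.

t = -2.351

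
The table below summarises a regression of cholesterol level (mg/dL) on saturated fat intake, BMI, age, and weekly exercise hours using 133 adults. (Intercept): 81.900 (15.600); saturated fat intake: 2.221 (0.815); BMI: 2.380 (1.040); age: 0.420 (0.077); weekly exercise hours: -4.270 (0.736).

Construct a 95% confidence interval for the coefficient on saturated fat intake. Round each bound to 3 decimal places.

(0.608, 3.834)

Read off: b = 2.221, SE = 0.815 for saturated fat intake.
df = n − k − 1 = 133 − 4 − 1 = 128.
t* = t_{0.025, 128} = 1.978671.
Margin = t* × SE = 1.978671 × 0.815 = 1.61262.
CI: 2.221 ± 1.61262 → (0.608, 3.834).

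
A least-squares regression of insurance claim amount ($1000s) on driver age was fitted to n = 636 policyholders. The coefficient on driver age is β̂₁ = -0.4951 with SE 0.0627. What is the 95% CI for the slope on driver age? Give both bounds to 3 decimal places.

(-0.618, -0.372)

df = n − 2 = 636 − 2 = 634.
t* = t_{0.025, 634} = 1.963713.
Margin = t* × SE = 1.963713 × 0.0627 = 0.12312.
CI: -0.4951 ± 0.12312 → (-0.618, -0.372).
With 95% confidence, each one-unit increase in driver age is associated with a change of between -0.618 and -0.372 $1000s in insurance claim amount.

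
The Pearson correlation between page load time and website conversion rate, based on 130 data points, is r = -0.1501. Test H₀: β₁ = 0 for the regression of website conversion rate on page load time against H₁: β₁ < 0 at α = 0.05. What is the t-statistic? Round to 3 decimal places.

t = -1.718

t = r·√(n − 2)/√(1 − r²) = -0.1501·√128/√0.97747 = -1.718.
df = n − 2 = 128.
One-sided p ≈ 0.0441, which is < 0.05, so reject H₀.
There is evidence of a linear association between page load time and website conversion rate.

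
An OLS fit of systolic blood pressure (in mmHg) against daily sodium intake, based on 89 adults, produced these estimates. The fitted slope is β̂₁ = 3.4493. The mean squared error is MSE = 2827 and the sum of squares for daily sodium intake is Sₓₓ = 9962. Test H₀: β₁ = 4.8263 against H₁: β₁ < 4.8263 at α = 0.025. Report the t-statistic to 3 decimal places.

SE(β̂₁) = √(MSE/Sₓₓ) = √(2827/9962) = 0.532709.
t = (3.4493 − 4.8263) / 0.532709 = -2.585.
df = n − 2 = 87.
One-sided p ≈ 0.0057, which is < 0.025, so reject H₀.
There is evidence that the true slope on daily sodium intake is below 4.8263 mmHg per unit.

t = -2.585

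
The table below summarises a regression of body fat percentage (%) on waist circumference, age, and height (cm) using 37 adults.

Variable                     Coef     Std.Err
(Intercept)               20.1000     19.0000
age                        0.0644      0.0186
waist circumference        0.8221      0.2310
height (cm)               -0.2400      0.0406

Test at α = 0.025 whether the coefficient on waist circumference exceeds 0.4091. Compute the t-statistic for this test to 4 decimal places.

Read off: b = 0.8221, SE = 0.2310 for waist circumference.
H₀: β₁ = 0.4091 vs H₁: β₁ > 0.4091.
t = (0.8221 − 0.4091) / 0.2310 = 1.7879.
df = n − k − 1 = 37 − 3 − 1 = 33.
One-sided p ≈ 0.0415, which is ≥ 0.025, so fail to reject H₀.
The data do not give significant evidence that the true slope on waist circumference exceeds 0.4091 % per unit, holding the other predictors fixed.

t = 1.7879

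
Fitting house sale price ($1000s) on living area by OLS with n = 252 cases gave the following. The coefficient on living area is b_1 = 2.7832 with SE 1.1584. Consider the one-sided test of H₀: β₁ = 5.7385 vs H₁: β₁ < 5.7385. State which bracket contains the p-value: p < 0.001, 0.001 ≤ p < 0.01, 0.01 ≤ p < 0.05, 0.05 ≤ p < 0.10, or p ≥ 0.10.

0.001 ≤ p < 0.01

t = (2.7832 − 5.7385) / 1.1584 = -2.551.
df = n − 2 = 252 − 2 = 250.
One-sided p = P(T_{250} < t) ≈ 0.0057.
So 0.001 ≤ p < 0.01.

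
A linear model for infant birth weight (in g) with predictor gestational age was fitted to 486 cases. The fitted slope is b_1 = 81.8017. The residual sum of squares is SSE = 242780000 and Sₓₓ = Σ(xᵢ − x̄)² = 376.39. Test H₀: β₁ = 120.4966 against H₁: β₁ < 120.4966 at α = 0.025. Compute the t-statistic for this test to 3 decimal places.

t = -1.060

MSE = SSE/(n − 2) = 242780000/484 = 501612.
SE(b_1) = √(MSE/Sₓₓ) = √(501612/376.39) = 36.506.
t = (81.8017 − 120.4966) / 36.506 = -1.060.
df = n − 2 = 484.
One-sided p ≈ 0.1448, which is ≥ 0.025, so fail to reject H₀.
The data do not give significant evidence that the true slope on gestational age is below 120.4966 g per unit.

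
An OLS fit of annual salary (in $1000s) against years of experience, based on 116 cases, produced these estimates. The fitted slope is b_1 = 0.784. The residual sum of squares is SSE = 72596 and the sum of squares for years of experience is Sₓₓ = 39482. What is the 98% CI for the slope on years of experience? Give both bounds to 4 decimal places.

MSE = SSE/(n − 2) = 72596/114 = 636.807.
SE(b_1) = √(MSE/Sₓₓ) = √(636.807/39482) = 0.127.
df = n − 2 = 114.
t* = t_{0.01, 114} = 2.359504.
Margin = t* × SE = 2.359504 × 0.127 = 0.299657.
CI: 0.784 ± 0.299657 → (0.4843, 1.0837).
With 98% confidence, each one-unit increase in years of experience is associated with a change of between 0.4843 and 1.0837 $1000s in annual salary.

(0.4843, 1.0837)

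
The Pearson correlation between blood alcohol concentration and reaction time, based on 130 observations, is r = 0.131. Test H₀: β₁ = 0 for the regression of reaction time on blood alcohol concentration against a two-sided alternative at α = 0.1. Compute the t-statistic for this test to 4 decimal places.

t = 1.4950

t = r·√(n − 2)/√(1 − r²) = 0.131·√128/√0.982839 = 1.4950.
df = n − 2 = 128.
Two-sided p ≈ 0.1374, which is ≥ 0.1, so fail to reject H₀.
The data do not give significant evidence of a linear association between blood alcohol concentration and reaction time.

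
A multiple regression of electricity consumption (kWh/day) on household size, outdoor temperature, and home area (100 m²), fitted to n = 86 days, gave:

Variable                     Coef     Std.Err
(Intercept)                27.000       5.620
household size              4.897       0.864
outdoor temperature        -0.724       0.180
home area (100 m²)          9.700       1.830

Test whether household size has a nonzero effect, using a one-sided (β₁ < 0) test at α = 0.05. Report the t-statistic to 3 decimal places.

Read off: b = 4.897, SE = 0.864 for household size.
H₀: β₁ = 0 vs H₁: β₁ < 0.
t = 4.897 / 0.864 = 5.668.
df = n − k − 1 = 86 − 3 − 1 = 82.
One-sided p ≈ 1.0000, which is ≥ 0.05, so fail to reject H₀.
The data do not give significant evidence that the true slope on household size is negative, holding the other predictors fixed.

t = 5.668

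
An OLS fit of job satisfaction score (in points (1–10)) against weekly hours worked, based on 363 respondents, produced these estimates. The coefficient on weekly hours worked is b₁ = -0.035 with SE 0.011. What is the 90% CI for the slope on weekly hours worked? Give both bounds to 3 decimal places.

(-0.053, -0.017)

df = n − 2 = 363 − 2 = 361.
t* = t_{0.05, 361} = 1.649086.
Margin = t* × SE = 1.649086 × 0.011 = 0.01814.
CI: -0.035 ± 0.01814 → (-0.053, -0.017).
With 90% confidence, each one-unit increase in weekly hours worked is associated with a change of between -0.053 and -0.017 points (1–10) in job satisfaction score.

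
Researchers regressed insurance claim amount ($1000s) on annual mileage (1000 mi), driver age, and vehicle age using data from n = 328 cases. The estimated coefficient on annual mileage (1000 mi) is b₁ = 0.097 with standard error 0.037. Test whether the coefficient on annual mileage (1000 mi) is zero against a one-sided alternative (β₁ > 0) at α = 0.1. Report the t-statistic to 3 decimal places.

t = 2.622

H₀: β₁ = 0 vs H₁: β₁ > 0.
t = (b₁ − β₁⁰)/SE = 0.097 / 0.037 = 2.622.
df = n − k − 1 = 328 − 3 − 1 = 324.
One-sided p ≈ 0.0046, which is < 0.1, so reject H₀.
There is evidence that the true slope on annual mileage (1000 mi) is positive, holding the other predictors fixed.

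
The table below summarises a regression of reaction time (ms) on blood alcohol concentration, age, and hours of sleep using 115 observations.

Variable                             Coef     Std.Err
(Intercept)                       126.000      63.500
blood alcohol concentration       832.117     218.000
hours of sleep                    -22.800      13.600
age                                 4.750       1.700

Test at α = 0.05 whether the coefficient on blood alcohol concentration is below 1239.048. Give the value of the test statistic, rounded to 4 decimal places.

t = -1.8667

Read off: b = 832.117, SE = 218.000 for blood alcohol concentration.
H₀: β₁ = 1239.048 vs H₁: β₁ < 1239.048.
t = (832.117 − 1239.048) / 218.000 = -1.8667.
df = n − k − 1 = 115 − 3 − 1 = 111.
One-sided p ≈ 0.0323, which is < 0.05, so reject H₀.
There is evidence that the true slope on blood alcohol concentration is below 1239.048 ms per unit, holding the other predictors fixed.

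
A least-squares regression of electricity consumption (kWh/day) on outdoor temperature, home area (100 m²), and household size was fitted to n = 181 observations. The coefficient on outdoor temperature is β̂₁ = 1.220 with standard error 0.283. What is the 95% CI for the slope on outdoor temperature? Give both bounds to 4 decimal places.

df = n − k − 1 = 181 − 3 − 1 = 177.
t* = t_{0.025, 177} = 1.973457.
Margin = t* × SE = 1.973457 × 0.283 = 0.558488.
CI: 1.220 ± 0.558488 → (0.6615, 1.7785).
With 95% confidence, each one-unit increase in outdoor temperature is associated with a change of between 0.6615 and 1.7785 kWh/day in electricity consumption, holding the other predictors fixed.

(0.6615, 1.7785)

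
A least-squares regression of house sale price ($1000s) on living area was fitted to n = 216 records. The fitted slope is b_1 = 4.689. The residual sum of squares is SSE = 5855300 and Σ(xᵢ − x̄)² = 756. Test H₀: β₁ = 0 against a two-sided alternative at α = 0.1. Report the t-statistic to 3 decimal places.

MSE = SSE/(n − 2) = 5855300/214 = 27361.2.
SE(b_1) = √(MSE/Sₓₓ) = √(27361.2/756) = 6.01599.
t = 4.689 / 6.01599 = 0.779.
df = n − 2 = 214.
Two-sided p ≈ 0.4366, which is ≥ 0.1, so fail to reject H₀.
The data do not give significant evidence of an association between living area and house sale price.

t = 0.779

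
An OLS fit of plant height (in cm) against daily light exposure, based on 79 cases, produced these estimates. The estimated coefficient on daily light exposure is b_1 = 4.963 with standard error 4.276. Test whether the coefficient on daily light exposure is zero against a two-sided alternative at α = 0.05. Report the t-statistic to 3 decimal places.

H₀: β₁ = 0 vs H₁: β₁ ≠ 0.
t = (b_1 − β₁⁰)/SE = 4.963 / 4.276 = 1.161.
df = n − 2 = 79 − 2 = 77.
Two-sided p ≈ 0.2494, which is ≥ 0.05, so fail to reject H₀.
The data do not give significant evidence of an association between daily light exposure and plant height.

t = 1.161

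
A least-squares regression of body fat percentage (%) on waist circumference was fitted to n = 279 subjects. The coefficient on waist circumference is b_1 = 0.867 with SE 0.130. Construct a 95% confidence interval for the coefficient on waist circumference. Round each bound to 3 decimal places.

df = n − 2 = 279 − 2 = 277.
t* = t_{0.025, 277} = 1.968565.
Margin = t* × SE = 1.968565 × 0.130 = 0.25591.
CI: 0.867 ± 0.25591 → (0.611, 1.123).
With 95% confidence, each one-unit increase in waist circumference is associated with a change of between 0.611 and 1.123 % in body fat percentage.

(0.611, 1.123)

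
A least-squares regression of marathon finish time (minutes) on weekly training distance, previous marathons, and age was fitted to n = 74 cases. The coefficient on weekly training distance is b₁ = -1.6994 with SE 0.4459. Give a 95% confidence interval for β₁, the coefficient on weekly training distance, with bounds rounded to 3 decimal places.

(-2.589, -0.810)

df = n − k − 1 = 74 − 3 − 1 = 70.
t* = t_{0.025, 70} = 1.994437.
Margin = t* × SE = 1.994437 × 0.4459 = 0.88932.
CI: -1.6994 ± 0.88932 → (-2.589, -0.810).
With 95% confidence, each one-unit increase in weekly training distance is associated with a change of between -2.589 and -0.810 minutes in marathon finish time, holding the other predictors fixed.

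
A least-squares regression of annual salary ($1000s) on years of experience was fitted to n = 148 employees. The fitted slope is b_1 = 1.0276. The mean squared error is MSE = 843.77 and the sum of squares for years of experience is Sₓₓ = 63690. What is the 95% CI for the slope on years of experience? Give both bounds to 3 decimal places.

(0.800, 1.255)

SE(b_1) = √(MSE/Sₓₓ) = √(843.77/63690) = 0.1151.
df = n − 2 = 146.
t* = t_{0.025, 146} = 1.976346.
Margin = t* × SE = 1.976346 × 0.1151 = 0.22748.
CI: 1.0276 ± 0.22748 → (0.800, 1.255).
With 95% confidence, each one-unit increase in years of experience is associated with a change of between 0.800 and 1.255 $1000s in annual salary.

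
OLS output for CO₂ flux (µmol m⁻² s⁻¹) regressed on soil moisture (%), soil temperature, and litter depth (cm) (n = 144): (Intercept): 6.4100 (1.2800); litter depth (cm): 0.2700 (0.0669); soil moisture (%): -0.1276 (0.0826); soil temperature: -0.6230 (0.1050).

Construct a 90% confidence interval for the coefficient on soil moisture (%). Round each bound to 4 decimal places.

Read off: b = -0.1276, SE = 0.0826 for soil moisture (%).
df = n − k − 1 = 144 − 3 − 1 = 140.
t* = t_{0.05, 140} = 1.655811.
Margin = t* × SE = 1.655811 × 0.0826 = 0.136770.
CI: -0.1276 ± 0.136770 → (-0.2644, 0.0092).

(-0.2644, 0.0092)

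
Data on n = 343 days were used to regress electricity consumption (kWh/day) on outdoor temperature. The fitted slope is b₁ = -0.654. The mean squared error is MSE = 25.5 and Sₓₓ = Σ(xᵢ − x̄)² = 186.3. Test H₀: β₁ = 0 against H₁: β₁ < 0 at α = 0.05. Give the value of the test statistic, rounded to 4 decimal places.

t = -1.7677

SE(b₁) = √(MSE/Sₓₓ) = √(25.5/186.3) = 0.369968.
t = -0.654 / 0.369968 = -1.7677.
df = n − 2 = 341.
One-sided p ≈ 0.0390, which is < 0.05, so reject H₀.
There is evidence that the true slope on outdoor temperature is negative.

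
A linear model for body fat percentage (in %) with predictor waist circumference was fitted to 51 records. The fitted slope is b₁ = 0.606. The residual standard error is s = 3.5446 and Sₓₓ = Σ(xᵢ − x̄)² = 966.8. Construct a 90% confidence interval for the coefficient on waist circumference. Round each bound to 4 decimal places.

(0.4149, 0.7971)

SE(b₁) = s/√Sₓₓ = 3.5446/√966.8 = 0.113998.
df = n − 2 = 49.
t* = t_{0.05, 49} = 1.676551.
Margin = t* × SE = 1.676551 × 0.113998 = 0.191124.
CI: 0.606 ± 0.191124 → (0.4149, 0.7971).
With 90% confidence, each one-unit increase in waist circumference is associated with a change of between 0.4149 and 0.7971 % in body fat percentage.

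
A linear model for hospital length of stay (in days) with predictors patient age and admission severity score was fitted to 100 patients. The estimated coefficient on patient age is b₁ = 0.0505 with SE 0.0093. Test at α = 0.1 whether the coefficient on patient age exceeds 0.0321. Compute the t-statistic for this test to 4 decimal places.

H₀: β₁ = 0.0321 vs H₁: β₁ > 0.0321.
t = (b₁ − β₁⁰)/SE = (0.0505 − 0.0321) / 0.0093 = 1.9785.
df = n − k − 1 = 100 − 2 − 1 = 97.
One-sided p ≈ 0.0254, which is < 0.1, so reject H₀.
There is evidence that the true slope on patient age exceeds 0.0321 days per unit, holding the other predictors fixed.

t = 1.9785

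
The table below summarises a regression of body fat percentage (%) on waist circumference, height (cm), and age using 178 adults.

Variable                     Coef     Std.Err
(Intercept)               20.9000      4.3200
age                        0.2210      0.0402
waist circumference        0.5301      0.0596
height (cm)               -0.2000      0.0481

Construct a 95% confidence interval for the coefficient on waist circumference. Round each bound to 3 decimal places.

(0.412, 0.648)

Read off: b = 0.5301, SE = 0.0596 for waist circumference.
df = n − k − 1 = 178 − 3 − 1 = 174.
t* = t_{0.025, 174} = 1.973691.
Margin = t* × SE = 1.973691 × 0.0596 = 0.11763.
CI: 0.5301 ± 0.11763 → (0.412, 0.648).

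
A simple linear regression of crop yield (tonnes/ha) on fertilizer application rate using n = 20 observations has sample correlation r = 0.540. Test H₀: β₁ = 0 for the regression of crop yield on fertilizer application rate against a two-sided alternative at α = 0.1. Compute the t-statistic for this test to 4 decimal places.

t = r·√(n − 2)/√(1 − r²) = 0.540·√18/√0.7084 = 2.7220.
df = n − 2 = 18.
Two-sided p ≈ 0.0140, which is < 0.1, so reject H₀.
There is evidence of a linear association between fertilizer application rate and crop yield.

t = 2.7220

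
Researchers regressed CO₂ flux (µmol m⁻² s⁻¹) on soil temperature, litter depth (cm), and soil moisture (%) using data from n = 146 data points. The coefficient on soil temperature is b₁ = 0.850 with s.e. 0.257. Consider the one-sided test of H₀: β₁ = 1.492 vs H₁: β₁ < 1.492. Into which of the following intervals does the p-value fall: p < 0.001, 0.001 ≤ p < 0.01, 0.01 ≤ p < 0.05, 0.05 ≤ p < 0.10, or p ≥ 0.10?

t = (0.850 − 1.492) / 0.257 = -2.498.
df = n − k − 1 = 146 − 3 − 1 = 142.
One-sided p = P(T_{142} < t) ≈ 0.0068.
So 0.001 ≤ p < 0.01.

0.001 ≤ p < 0.01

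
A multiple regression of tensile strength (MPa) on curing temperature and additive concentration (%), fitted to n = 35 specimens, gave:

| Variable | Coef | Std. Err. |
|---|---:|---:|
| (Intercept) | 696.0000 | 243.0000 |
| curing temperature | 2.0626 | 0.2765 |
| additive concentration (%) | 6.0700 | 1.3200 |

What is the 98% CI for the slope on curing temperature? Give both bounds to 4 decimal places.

Read off: b = 2.0626, SE = 0.2765 for curing temperature.
df = n − k − 1 = 35 − 2 − 1 = 32.
t* = t_{0.01, 32} = 2.448678.
Margin = t* × SE = 2.448678 × 0.2765 = 0.677059.
CI: 2.0626 ± 0.677059 → (1.3855, 2.7397).

(1.3855, 2.7397)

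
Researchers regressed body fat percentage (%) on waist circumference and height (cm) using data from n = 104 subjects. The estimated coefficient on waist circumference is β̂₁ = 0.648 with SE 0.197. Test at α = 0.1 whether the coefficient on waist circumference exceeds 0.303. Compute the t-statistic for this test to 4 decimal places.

t = 1.7513

H₀: β₁ = 0.303 vs H₁: β₁ > 0.303.
t = (β̂₁ − β₁⁰)/SE = (0.648 − 0.303) / 0.197 = 1.7513.
df = n − k − 1 = 104 − 2 − 1 = 101.
One-sided p ≈ 0.0415, which is < 0.1, so reject H₀.
There is evidence that the true slope on waist circumference exceeds 0.303 % per unit, holding the other predictors fixed.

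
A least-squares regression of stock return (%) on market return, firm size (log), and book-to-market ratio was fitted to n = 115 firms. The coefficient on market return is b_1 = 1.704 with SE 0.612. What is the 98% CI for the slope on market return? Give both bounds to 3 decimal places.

(0.259, 3.149)

df = n − k − 1 = 115 − 3 − 1 = 111.
t* = t_{0.01, 111} = 2.360412.
Margin = t* × SE = 2.360412 × 0.612 = 1.44457.
CI: 1.704 ± 1.44457 → (0.259, 3.149).
With 98% confidence, each one-unit increase in market return is associated with a change of between 0.259 and 3.149 % in stock return, holding the other predictors fixed.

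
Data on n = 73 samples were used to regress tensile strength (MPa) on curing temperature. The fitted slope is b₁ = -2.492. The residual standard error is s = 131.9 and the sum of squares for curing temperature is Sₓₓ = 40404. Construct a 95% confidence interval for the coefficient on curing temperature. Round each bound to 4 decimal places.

(-3.8004, -1.1836)

SE(b₁) = s/√Sₓₓ = 131.9/√40404 = 0.656195.
df = n − 2 = 71.
t* = t_{0.025, 71} = 1.993943.
Margin = t* × SE = 1.993943 × 0.656195 = 1.308415.
CI: -2.492 ± 1.308415 → (-3.8004, -1.1836).
With 95% confidence, each one-unit increase in curing temperature is associated with a change of between -3.8004 and -1.1836 MPa in tensile strength.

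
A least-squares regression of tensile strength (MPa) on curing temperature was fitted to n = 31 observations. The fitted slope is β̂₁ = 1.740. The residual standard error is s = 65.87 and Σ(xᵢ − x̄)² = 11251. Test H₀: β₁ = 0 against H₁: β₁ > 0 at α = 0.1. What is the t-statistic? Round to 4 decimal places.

t = 2.8019

SE(β̂₁) = s/√Sₓₓ = 65.87/√11251 = 0.621001.
t = 1.740 / 0.621001 = 2.8019.
df = n − 2 = 29.
One-sided p ≈ 0.0045, which is < 0.1, so reject H₀.
There is evidence that the true slope on curing temperature is positive.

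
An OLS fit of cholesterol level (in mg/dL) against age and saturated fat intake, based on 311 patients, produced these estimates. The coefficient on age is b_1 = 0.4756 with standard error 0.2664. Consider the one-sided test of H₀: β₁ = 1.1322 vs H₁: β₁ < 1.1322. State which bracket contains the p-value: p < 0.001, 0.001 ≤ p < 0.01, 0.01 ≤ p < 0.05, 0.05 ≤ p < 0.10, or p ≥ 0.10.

0.001 ≤ p < 0.01

t = (0.4756 − 1.1322) / 0.2664 = -2.465.
df = n − k − 1 = 311 − 2 − 1 = 308.
One-sided p = P(T_{308} < t) ≈ 0.0071.
So 0.001 ≤ p < 0.01.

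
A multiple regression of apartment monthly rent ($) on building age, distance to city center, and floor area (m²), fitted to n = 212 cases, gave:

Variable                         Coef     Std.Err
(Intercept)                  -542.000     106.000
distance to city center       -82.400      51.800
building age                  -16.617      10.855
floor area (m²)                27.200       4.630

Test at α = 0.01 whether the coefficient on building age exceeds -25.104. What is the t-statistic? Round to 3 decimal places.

Read off: b = -16.617, SE = 10.855 for building age.
H₀: β₁ = -25.104 vs H₁: β₁ > -25.104.
t = (-16.617 − (-25.104)) / 10.855 = 0.782.
df = n − k − 1 = 212 − 3 − 1 = 208.
One-sided p ≈ 0.2176, which is ≥ 0.01, so fail to reject H₀.
The data do not give significant evidence that the true slope on building age exceeds -25.104 $ per unit, holding the other predictors fixed.

t = 0.782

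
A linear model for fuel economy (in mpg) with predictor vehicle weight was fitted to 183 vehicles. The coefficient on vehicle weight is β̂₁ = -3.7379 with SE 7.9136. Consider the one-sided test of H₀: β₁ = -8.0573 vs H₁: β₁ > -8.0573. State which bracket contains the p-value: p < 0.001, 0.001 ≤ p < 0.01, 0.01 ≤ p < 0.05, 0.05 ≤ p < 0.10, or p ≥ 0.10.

p ≥ 0.10

t = (-3.7379 − (-8.0573)) / 7.9136 = 0.546.
df = n − 2 = 183 − 2 = 181.
One-sided p = P(T_{181} > t) ≈ 0.2929.
So p ≥ 0.10.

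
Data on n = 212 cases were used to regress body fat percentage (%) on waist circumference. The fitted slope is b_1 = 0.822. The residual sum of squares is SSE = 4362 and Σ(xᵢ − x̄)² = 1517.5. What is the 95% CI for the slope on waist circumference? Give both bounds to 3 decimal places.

MSE = SSE/(n − 2) = 4362/210 = 20.7714.
SE(b_1) = √(MSE/Sₓₓ) = √(20.7714/1517.5) = 0.116995.
df = n − 2 = 210.
t* = t_{0.025, 210} = 1.971325.
Margin = t* × SE = 1.971325 × 0.116995 = 0.23064.
CI: 0.822 ± 0.23064 → (0.591, 1.053).
With 95% confidence, each one-unit increase in waist circumference is associated with a change of between 0.591 and 1.053 % in body fat percentage.

(0.591, 1.053)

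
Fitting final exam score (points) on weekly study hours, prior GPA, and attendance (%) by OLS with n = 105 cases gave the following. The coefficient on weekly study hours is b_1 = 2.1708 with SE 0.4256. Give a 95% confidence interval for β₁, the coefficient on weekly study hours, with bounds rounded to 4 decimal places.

(1.3265, 3.0151)

df = n − k − 1 = 105 − 3 − 1 = 101.
t* = t_{0.025, 101} = 1.983731.
Margin = t* × SE = 1.983731 × 0.4256 = 0.844276.
CI: 2.1708 ± 0.844276 → (1.3265, 3.0151).
With 95% confidence, each one-unit increase in weekly study hours is associated with a change of between 1.3265 and 3.0151 points in final exam score, holding the other predictors fixed.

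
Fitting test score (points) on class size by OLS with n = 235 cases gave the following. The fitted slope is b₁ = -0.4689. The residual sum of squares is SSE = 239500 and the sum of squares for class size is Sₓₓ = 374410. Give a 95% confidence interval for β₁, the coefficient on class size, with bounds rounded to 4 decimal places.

MSE = SSE/(n − 2) = 239500/233 = 1027.9.
SE(b₁) = √(MSE/Sₓₓ) = √(1027.9/374410) = 0.0523964.
df = n − 2 = 233.
t* = t_{0.025, 233} = 1.970198.
Margin = t* × SE = 1.970198 × 0.0523964 = 0.103231.
CI: -0.4689 ± 0.103231 → (-0.5721, -0.3657).
With 95% confidence, each one-unit increase in class size is associated with a change of between -0.5721 and -0.3657 points in test score.

(-0.5721, -0.3657)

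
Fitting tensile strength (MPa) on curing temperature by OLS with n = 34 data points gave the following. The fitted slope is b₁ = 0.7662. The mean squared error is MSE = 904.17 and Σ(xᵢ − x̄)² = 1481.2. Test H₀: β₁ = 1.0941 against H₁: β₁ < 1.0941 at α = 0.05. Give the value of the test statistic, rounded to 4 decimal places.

SE(b₁) = √(MSE/Sₓₓ) = √(904.17/1481.2) = 0.781301.
t = (0.7662 − 1.0941) / 0.781301 = -0.4197.
df = n − 2 = 32.
One-sided p ≈ 0.3388, which is ≥ 0.05, so fail to reject H₀.
The data do not give significant evidence that the true slope on curing temperature is below 1.0941 MPa per unit.

t = -0.4197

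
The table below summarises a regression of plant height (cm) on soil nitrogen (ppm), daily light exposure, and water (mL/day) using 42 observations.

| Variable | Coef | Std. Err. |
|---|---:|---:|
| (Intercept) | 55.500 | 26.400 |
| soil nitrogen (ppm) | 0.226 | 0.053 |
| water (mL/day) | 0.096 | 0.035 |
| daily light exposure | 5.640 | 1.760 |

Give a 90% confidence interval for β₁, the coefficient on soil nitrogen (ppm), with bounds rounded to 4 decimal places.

(0.1366, 0.3154)

Read off: b = 0.226, SE = 0.053 for soil nitrogen (ppm).
df = n − k − 1 = 42 − 3 − 1 = 38.
t* = t_{0.05, 38} = 1.685954.
Margin = t* × SE = 1.685954 × 0.053 = 0.089356.
CI: 0.226 ± 0.089356 → (0.1366, 0.3154).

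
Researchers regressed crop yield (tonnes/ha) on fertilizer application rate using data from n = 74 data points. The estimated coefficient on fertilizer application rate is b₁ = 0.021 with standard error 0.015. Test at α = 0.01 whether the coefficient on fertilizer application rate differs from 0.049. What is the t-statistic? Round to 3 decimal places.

H₀: β₁ = 0.049 vs H₁: β₁ ≠ 0.049.
t = (b₁ − β₁⁰)/SE = (0.021 − 0.049) / 0.015 = -1.867.
df = n − 2 = 74 − 2 = 72.
Two-sided p ≈ 0.0660, which is ≥ 0.01, so fail to reject H₀.
The data are consistent with a true slope of 0.049 tonnes/ha per unit of fertilizer application rate.

t = -1.867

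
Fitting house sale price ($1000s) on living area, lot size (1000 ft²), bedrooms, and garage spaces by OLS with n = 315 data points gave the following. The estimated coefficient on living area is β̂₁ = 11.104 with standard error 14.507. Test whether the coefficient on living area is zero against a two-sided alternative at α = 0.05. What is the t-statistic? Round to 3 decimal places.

H₀: β₁ = 0 vs H₁: β₁ ≠ 0.
t = (β̂₁ − β₁⁰)/SE = 11.104 / 14.507 = 0.765.
df = n − k − 1 = 315 − 4 − 1 = 310.
Two-sided p ≈ 0.4446, which is ≥ 0.05, so fail to reject H₀.
The data do not give significant evidence of an association between living area and house sale price, after adjusting for the other predictors.

t = 0.765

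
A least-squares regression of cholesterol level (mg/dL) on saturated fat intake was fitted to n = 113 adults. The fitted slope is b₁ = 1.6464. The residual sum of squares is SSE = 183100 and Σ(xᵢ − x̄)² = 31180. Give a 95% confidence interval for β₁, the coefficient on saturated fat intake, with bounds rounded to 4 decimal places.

MSE = SSE/(n − 2) = 183100/111 = 1649.55.
SE(b₁) = √(MSE/Sₓₓ) = √(1649.55/31180) = 0.230009.
df = n − 2 = 111.
t* = t_{0.025, 111} = 1.981567.
Margin = t* × SE = 1.981567 × 0.230009 = 0.455778.
CI: 1.6464 ± 0.455778 → (1.1906, 2.1022).
With 95% confidence, each one-unit increase in saturated fat intake is associated with a change of between 1.1906 and 2.1022 mg/dL in cholesterol level.

(1.1906, 2.1022)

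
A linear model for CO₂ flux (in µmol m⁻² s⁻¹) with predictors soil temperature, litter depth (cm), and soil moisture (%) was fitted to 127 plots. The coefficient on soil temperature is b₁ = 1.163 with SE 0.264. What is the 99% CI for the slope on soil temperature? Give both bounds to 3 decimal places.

(0.472, 1.854)

df = n − k − 1 = 127 − 3 − 1 = 123.
t* = t_{0.005, 123} = 2.616392.
Margin = t* × SE = 2.616392 × 0.264 = 0.69073.
CI: 1.163 ± 0.69073 → (0.472, 1.854).
With 99% confidence, each one-unit increase in soil temperature is associated with a change of between 0.472 and 1.854 µmol m⁻² s⁻¹ in CO₂ flux, holding the other predictors fixed.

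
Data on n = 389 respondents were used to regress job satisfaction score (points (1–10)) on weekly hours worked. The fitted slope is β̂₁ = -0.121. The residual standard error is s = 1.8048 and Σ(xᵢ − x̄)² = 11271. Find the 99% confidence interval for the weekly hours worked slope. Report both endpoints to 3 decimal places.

(-0.165, -0.077)

SE(β̂₁) = s/√Sₓₓ = 1.8048/√11271 = 0.017.
df = n − 2 = 387.
t* = t_{0.005, 387} = 2.588593.
Margin = t* × SE = 2.588593 × 0.017 = 0.04401.
CI: -0.121 ± 0.04401 → (-0.165, -0.077).
With 99% confidence, each one-unit increase in weekly hours worked is associated with a change of between -0.165 and -0.077 points (1–10) in job satisfaction score.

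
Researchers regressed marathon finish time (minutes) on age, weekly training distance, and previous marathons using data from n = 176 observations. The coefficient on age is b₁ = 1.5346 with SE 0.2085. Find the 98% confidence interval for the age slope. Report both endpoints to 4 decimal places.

(1.0450, 2.0242)

df = n − k − 1 = 176 − 3 − 1 = 172.
t* = t_{0.01, 172} = 2.348223.
Margin = t* × SE = 2.348223 × 0.2085 = 0.489605.
CI: 1.5346 ± 0.489605 → (1.0450, 2.0242).
With 98% confidence, each one-unit increase in age is associated with a change of between 1.0450 and 2.0242 minutes in marathon finish time, holding the other predictors fixed.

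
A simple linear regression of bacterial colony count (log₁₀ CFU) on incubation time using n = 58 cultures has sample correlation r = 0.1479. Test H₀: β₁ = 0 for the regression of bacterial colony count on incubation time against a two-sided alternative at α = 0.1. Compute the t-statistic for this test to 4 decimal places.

t = r·√(n − 2)/√(1 − r²) = 0.1479·√56/√0.978126 = 1.1191.
df = n − 2 = 56.
Two-sided p ≈ 0.2679, which is ≥ 0.1, so fail to reject H₀.
The data do not give significant evidence of a linear association between incubation time and bacterial colony count.

t = 1.1191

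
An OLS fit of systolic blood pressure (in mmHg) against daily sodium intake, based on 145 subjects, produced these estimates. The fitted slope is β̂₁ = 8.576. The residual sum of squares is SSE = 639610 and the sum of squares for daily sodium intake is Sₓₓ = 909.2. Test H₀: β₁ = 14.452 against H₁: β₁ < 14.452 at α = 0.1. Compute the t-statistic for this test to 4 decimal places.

MSE = SSE/(n − 2) = 639610/143 = 4472.8.
SE(β̂₁) = √(MSE/Sₓₓ) = √(4472.8/909.2) = 2.21799.
t = (8.576 − 14.452) / 2.21799 = -2.6492.
df = n − 2 = 143.
One-sided p ≈ 0.0045, which is < 0.1, so reject H₀.
There is evidence that the true slope on daily sodium intake is below 14.452 mmHg per unit.

t = -2.6492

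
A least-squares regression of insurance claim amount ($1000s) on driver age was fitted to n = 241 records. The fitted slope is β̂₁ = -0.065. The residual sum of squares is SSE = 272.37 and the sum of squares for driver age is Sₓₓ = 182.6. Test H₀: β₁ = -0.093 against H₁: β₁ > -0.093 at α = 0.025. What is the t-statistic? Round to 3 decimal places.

t = 0.354

MSE = SSE/(n − 2) = 272.37/239 = 1.13962.
SE(β̂₁) = √(MSE/Sₓₓ) = √(1.13962/182.6) = 0.0790006.
t = (-0.065 − (-0.093)) / 0.0790006 = 0.354.
df = n − 2 = 239.
One-sided p ≈ 0.3617, which is ≥ 0.025, so fail to reject H₀.
The data do not give significant evidence that the true slope on driver age exceeds -0.093 $1000s per unit.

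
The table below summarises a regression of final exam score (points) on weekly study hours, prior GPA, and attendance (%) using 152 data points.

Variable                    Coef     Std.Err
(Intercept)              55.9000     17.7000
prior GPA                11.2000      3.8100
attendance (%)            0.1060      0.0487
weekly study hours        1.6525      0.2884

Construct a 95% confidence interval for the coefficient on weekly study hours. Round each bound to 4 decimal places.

(1.0826, 2.2224)

Read off: b = 1.6525, SE = 0.2884 for weekly study hours.
df = n − k − 1 = 152 − 3 − 1 = 148.
t* = t_{0.025, 148} = 1.976122.
Margin = t* × SE = 1.976122 × 0.2884 = 0.569914.
CI: 1.6525 ± 0.569914 → (1.0826, 2.2224).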